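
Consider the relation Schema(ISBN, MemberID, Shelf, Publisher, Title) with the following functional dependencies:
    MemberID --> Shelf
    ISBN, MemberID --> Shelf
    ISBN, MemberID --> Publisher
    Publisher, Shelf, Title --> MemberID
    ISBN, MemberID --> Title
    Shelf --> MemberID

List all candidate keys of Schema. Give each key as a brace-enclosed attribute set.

{ISBN} never appears on the right of any FD, so every key must include it.
Closure of {ISBN, MemberID} is {ISBN, MemberID, Publisher, Shelf, Title}, the whole schema; {ISBN, MemberID} is a candidate key.
Closure of {ISBN, Shelf} is {ISBN, MemberID, Publisher, Shelf, Title}, the whole schema; {ISBN, Shelf} is a candidate key.
These are minimal and exhaustive — every other superkey contains one of them.

{ISBN, MemberID}, {ISBN, Shelf}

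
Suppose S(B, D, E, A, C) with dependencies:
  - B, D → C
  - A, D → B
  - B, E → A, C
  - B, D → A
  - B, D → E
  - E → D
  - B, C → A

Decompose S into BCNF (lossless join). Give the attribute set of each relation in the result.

{A, B, C}; {B, C, E}; {D, E}

Candidate keys of the original relation: {A, D}, {A, E}, {B, D}, {B, E}.
In {A, B, C, D, E}, {E} is not a superkey ({E}⁺ restricted to this set is {D, E}), so split on E → D into {D, E} and {A, B, C, E}.
{D, E} has no BCNF violation.
In {A, B, C, E}, {B, C} is not a superkey ({B, C}⁺ restricted to this set is {A, B, C}), so split on B, C → A into {A, B, C} and {B, C, E}.
{A, B, C} has no BCNF violation.
{B, C, E} has no BCNF violation.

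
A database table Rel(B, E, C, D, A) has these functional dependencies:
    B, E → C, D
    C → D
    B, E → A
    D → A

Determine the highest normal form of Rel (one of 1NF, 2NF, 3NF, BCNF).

2NF

Candidate key: {B, E}. Prime attributes: {B, E}.
C → D: {C}⁺ = {A, C, D}, which is not all of the attributes, so the left side is not a superkey — BCNF is violated.
Because {D} is non-prime and the left side of C → D is not a superkey, the relation is not in 3NF.
No non-prime attribute depends on a proper subset of any candidate key, so 2NF holds.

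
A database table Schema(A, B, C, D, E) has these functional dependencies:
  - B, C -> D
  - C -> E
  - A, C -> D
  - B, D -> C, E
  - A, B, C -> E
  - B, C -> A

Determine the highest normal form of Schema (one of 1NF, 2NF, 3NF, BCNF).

Candidate keys: {B, C}, {B, D}. Prime attributes: {B, C, D}.
For C -> E we have {C}⁺ = {C, E}; {C} is not a superkey, so BCNF fails.
Because {E} is non-prime and the left side of C -> E is not a superkey, the relation is not in 3NF.
{C} is a proper subset of the key {B, C}, and {C}⁺ contains the non-prime attribute {E} — a partial dependency, so 2NF is violated.

1NF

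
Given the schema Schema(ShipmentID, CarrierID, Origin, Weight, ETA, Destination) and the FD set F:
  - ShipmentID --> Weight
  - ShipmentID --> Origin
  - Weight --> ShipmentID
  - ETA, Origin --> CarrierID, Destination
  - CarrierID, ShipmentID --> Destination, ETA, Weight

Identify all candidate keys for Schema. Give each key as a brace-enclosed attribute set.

{CarrierID, ShipmentID}, {CarrierID, Weight}, {ETA, ShipmentID}, {ETA, Weight}

{CarrierID, ShipmentID}⁺ = {CarrierID, Destination, ETA, Origin, ShipmentID, Weight} — all of the relation — so {CarrierID, ShipmentID} is a candidate key.
{CarrierID, Weight}⁺ = {CarrierID, Destination, ETA, Origin, ShipmentID, Weight} — all of the relation — so {CarrierID, Weight} is a candidate key.
{ETA, ShipmentID}⁺ = {CarrierID, Destination, ETA, Origin, ShipmentID, Weight} — all of the relation — so {ETA, ShipmentID} is a candidate key.
{ETA, Weight}⁺ = {CarrierID, Destination, ETA, Origin, ShipmentID, Weight} — all of the relation — so {ETA, Weight} is a candidate key.
Any other superkey properly contains one of these, so there are no further candidate keys.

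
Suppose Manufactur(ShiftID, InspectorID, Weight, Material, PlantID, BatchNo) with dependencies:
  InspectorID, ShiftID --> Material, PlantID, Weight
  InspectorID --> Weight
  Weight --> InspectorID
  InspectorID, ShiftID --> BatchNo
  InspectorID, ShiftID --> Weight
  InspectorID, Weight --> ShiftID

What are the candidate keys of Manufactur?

{InspectorID}, {Weight}

{InspectorID}⁺ = {BatchNo, InspectorID, Material, PlantID, ShiftID, Weight} — all of the relation — so {InspectorID} is a candidate key.
{Weight}⁺ = {BatchNo, InspectorID, Material, PlantID, ShiftID, Weight} — all of the relation — so {Weight} is a candidate key.
No proper subset of any of these is a key, and no other minimal superkey exists.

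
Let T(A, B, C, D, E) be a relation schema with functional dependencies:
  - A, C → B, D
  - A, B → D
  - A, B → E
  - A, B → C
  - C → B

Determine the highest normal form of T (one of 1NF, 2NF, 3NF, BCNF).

Candidate keys: {A, B}, {A, C}. Prime attributes: {A, B, C}.
C → B breaks BCNF: {C}⁺ = {B, C}, so {C} is not a superkey.
But every attribute on its right side ({B}) is prime, and the same holds for every other non-superkey FD, so 3NF still holds.

3NF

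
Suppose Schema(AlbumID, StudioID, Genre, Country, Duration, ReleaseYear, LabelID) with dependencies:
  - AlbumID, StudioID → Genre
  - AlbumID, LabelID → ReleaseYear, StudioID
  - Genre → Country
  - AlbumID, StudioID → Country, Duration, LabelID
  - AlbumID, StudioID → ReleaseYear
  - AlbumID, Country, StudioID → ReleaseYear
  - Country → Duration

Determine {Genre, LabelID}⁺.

Start with {Genre, LabelID}.
Genre → Country applies; add {Country} → now {Country, Genre, LabelID}.
Country → Duration applies; add {Duration} → now {Country, Duration, Genre, LabelID}.
No further FD applies.

{Country, Duration, Genre, LabelID}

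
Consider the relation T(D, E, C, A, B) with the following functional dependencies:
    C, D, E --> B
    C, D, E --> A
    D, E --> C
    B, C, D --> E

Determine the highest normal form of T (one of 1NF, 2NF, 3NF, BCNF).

Candidate keys: {B, C, D}, {D, E}. Prime attributes: {B, C, D, E}.
The left-hand side of every FD is a superkey, so BCNF is satisfied.

BCNF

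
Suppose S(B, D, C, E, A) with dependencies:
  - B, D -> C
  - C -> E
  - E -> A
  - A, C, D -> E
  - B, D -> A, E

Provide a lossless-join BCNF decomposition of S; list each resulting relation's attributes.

{A, E}; {B, C, D}; {C, E}

Candidate key of the original relation: {B, D}.
Within {A, B, C, D, E}: {C}⁺ ∩ {A, B, C, D, E} = {A, C, E}, not the whole set, so C -> A, E violates BCNF; decompose into {A, C, E} and {B, C, D}.
Within {A, C, E}: {E}⁺ ∩ {A, C, E} = {A, E}, not the whole set, so E -> A violates BCNF; decompose into {A, E} and {C, E}.
{A, E}: every determinant is a superkey — BCNF.
{C, E}: every determinant is a superkey — BCNF.
{B, C, D}: every determinant is a superkey — BCNF.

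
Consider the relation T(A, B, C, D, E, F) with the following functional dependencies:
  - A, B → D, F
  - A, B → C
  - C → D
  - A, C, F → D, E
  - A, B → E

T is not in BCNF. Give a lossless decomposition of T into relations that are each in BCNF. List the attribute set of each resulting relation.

Candidate key of the original relation: {A, B}.
{A, B, C, D, E, F}: {C} determines {C, D} here but is not a superkey — split on C → D, giving {C, D} and {A, B, C, E, F}.
{C, D}: every determinant is a superkey — BCNF.
{A, B, C, E, F}: {A, C, F} determines {A, C, E, F} here but is not a superkey — split on A, C, F → E, giving {A, C, E, F} and {A, B, C, F}.
{A, C, E, F}: every determinant is a superkey — BCNF.
{A, B, C, F}: every determinant is a superkey — BCNF.

{A, B, C, F}; {A, C, E, F}; {C, D}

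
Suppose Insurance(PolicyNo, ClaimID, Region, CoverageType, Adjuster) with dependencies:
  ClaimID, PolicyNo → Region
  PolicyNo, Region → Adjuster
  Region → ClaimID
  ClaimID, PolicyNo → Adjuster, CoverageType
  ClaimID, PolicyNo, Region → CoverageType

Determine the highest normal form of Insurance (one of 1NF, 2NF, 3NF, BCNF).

Candidate keys: {ClaimID, PolicyNo}, {PolicyNo, Region}. Prime attributes: {ClaimID, PolicyNo, Region}.
Region → ClaimID breaks BCNF: {Region}⁺ = {ClaimID, Region}, so {Region} is not a superkey.
But every attribute on its right side ({ClaimID}) is prime, and the same holds for every other non-superkey FD, so 3NF still holds.

3NF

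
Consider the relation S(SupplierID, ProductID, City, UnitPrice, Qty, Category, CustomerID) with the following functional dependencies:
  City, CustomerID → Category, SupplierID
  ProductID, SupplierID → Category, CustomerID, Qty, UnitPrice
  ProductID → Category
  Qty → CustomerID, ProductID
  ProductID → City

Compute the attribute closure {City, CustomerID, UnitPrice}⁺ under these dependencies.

Start with {City, CustomerID, UnitPrice}.
City, CustomerID → Category, SupplierID applies; add {Category, SupplierID} → now {Category, City, CustomerID, SupplierID, UnitPrice}.
No further FD applies.

{Category, City, CustomerID, SupplierID, UnitPrice}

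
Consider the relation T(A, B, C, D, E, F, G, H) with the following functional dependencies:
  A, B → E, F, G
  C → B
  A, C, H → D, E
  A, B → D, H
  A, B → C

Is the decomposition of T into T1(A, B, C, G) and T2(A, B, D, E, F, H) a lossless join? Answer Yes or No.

The shared attributes are {A, B} and {A, B}⁺ = {A, B, C, D, E, F, G, H}.
This includes all of T1, so the common attributes are a superkey of T1 — the join is lossless.

Yes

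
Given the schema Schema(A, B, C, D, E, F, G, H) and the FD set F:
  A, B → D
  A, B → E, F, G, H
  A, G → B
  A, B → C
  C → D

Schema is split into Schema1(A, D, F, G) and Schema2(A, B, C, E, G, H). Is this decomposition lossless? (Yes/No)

Yes

Common attributes: {A, G}; their closure is {A, B, C, D, E, F, G, H}.
This includes all of Schema1, so the common attributes are a superkey of Schema1 — the join is lossless.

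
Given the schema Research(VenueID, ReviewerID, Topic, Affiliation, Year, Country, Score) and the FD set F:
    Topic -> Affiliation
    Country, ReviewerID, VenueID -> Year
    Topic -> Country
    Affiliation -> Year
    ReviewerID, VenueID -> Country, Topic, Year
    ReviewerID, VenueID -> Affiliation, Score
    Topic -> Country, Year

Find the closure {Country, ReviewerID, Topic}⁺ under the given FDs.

{Affiliation, Country, ReviewerID, Topic, Year}

Start with {Country, ReviewerID, Topic}.
Topic -> Affiliation applies; add {Affiliation} → now {Affiliation, Country, ReviewerID, Topic}.
Affiliation -> Year applies; add {Year} → now {Affiliation, Country, ReviewerID, Topic, Year}.
No further FD applies.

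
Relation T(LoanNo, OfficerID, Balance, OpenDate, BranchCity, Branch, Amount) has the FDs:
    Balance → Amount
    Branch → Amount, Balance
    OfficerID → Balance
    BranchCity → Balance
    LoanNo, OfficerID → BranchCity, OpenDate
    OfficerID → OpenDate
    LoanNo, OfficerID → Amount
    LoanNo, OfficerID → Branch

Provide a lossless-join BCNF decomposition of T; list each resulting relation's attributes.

Candidate key of the original relation: {LoanNo, OfficerID}.
Within {Amount, Balance, Branch, BranchCity, LoanNo, OfficerID, OpenDate}: {Balance}⁺ ∩ {Amount, Balance, Branch, BranchCity, LoanNo, OfficerID, OpenDate} = {Amount, Balance}, not the whole set, so Balance → Amount violates BCNF; decompose into {Amount, Balance} and {Balance, Branch, BranchCity, LoanNo, OfficerID, OpenDate}.
{Amount, Balance} has no BCNF violation.
Within {Balance, Branch, BranchCity, LoanNo, OfficerID, OpenDate}: {Branch}⁺ ∩ {Balance, Branch, BranchCity, LoanNo, OfficerID, OpenDate} = {Balance, Branch}, not the whole set, so Branch → Balance violates BCNF; decompose into {Balance, Branch} and {Branch, BranchCity, LoanNo, OfficerID, OpenDate}.
{Balance, Branch} has no BCNF violation.
Within {Branch, BranchCity, LoanNo, OfficerID, OpenDate}: {OfficerID}⁺ ∩ {Branch, BranchCity, LoanNo, OfficerID, OpenDate} = {OfficerID, OpenDate}, not the whole set, so OfficerID → OpenDate violates BCNF; decompose into {OfficerID, OpenDate} and {Branch, BranchCity, LoanNo, OfficerID}.
{OfficerID, OpenDate} has no BCNF violation.
{Branch, BranchCity, LoanNo, OfficerID} has no BCNF violation.

{Amount, Balance}; {Balance, Branch}; {Branch, BranchCity, LoanNo, OfficerID}; {OfficerID, OpenDate}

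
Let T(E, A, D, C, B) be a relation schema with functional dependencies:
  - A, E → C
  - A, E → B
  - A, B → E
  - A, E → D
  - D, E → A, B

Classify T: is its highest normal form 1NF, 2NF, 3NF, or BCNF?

BCNF

Candidate keys: {A, B}, {A, E}, {D, E}. Prime attributes: {A, B, D, E}.
Each dependency's left side is a superkey — BCNF holds.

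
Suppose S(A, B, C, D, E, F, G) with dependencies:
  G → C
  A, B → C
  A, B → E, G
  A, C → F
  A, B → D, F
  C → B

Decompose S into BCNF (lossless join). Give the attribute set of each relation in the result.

{A, D, E, F, G}; {B, C}; {C, G}

Candidate keys of the original relation: {A, B}, {A, C}, {A, G}.
In {A, B, C, D, E, F, G}, {G} is not a superkey ({G}⁺ restricted to this set is {B, C, G}), so split on G → B, C into {B, C, G} and {A, D, E, F, G}.
In {B, C, G}, {C} is not a superkey ({C}⁺ restricted to this set is {B, C}), so split on C → B into {B, C} and {C, G}.
{B, C} has no BCNF violation.
{C, G} has no BCNF violation.
{A, D, E, F, G} has no BCNF violation.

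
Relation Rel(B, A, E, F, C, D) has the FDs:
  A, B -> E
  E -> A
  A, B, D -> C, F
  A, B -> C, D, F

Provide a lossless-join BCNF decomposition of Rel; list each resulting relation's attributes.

Candidate keys of the original relation: {A, B}, {B, E}.
Within {A, B, C, D, E, F}: {E}⁺ ∩ {A, B, C, D, E, F} = {A, E}, not the whole set, so E -> A violates BCNF; decompose into {A, E} and {B, C, D, E, F}.
{A, E} is in BCNF.
{B, C, D, E, F} is in BCNF.

{A, E}; {B, C, D, E, F}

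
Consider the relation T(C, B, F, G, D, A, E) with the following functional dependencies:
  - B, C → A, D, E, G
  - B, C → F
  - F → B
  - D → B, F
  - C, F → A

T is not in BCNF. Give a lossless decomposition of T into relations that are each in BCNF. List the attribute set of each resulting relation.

Candidate keys of the original relation: {B, C}, {C, D}, {C, F}.
{A, B, C, D, E, F, G}: {F} determines {B, F} here but is not a superkey — split on F → B, giving {B, F} and {A, C, D, E, F, G}.
{B, F}: every determinant is a superkey — BCNF.
{A, C, D, E, F, G}: {D} determines {D, F} here but is not a superkey — split on D → F, giving {D, F} and {A, C, D, E, G}.
{D, F}: every determinant is a superkey — BCNF.
{A, C, D, E, G}: every determinant is a superkey — BCNF.

{A, C, D, E, G}; {B, F}; {D, F}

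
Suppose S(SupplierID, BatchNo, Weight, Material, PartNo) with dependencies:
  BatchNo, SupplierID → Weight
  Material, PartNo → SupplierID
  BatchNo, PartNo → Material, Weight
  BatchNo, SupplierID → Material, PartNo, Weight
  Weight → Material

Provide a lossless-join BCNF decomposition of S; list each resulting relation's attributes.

{BatchNo, PartNo, Weight}; {Material, PartNo, SupplierID}; {Material, Weight}

Candidate keys of the original relation: {BatchNo, PartNo}, {BatchNo, SupplierID}.
{BatchNo, Material, PartNo, SupplierID, Weight}: {Material, PartNo} determines {Material, PartNo, SupplierID} here but is not a superkey — split on Material, PartNo → SupplierID, giving {Material, PartNo, SupplierID} and {BatchNo, Material, PartNo, Weight}.
{Material, PartNo, SupplierID} has no BCNF violation.
{BatchNo, Material, PartNo, Weight}: {Weight} determines {Material, Weight} here but is not a superkey — split on Weight → Material, giving {Material, Weight} and {BatchNo, PartNo, Weight}.
{Material, Weight} has no BCNF violation.
{BatchNo, PartNo, Weight} has no BCNF violation.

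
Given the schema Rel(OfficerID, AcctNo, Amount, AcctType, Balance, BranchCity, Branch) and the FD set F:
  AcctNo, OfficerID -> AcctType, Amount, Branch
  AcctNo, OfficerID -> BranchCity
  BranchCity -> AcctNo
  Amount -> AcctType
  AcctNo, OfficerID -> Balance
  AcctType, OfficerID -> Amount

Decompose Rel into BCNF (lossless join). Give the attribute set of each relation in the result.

{AcctNo, BranchCity}; {AcctType, Amount}; {Amount, Balance, Branch, BranchCity, OfficerID}

Candidate keys of the original relation: {AcctNo, OfficerID}, {BranchCity, OfficerID}.
Within {AcctNo, AcctType, Amount, Balance, Branch, BranchCity, OfficerID}: {BranchCity}⁺ ∩ {AcctNo, AcctType, Amount, Balance, Branch, BranchCity, OfficerID} = {AcctNo, BranchCity}, not the whole set, so BranchCity -> AcctNo violates BCNF; decompose into {AcctNo, BranchCity} and {AcctType, Amount, Balance, Branch, BranchCity, OfficerID}.
{AcctNo, BranchCity} has no BCNF violation.
Within {AcctType, Amount, Balance, Branch, BranchCity, OfficerID}: {Amount}⁺ ∩ {AcctType, Amount, Balance, Branch, BranchCity, OfficerID} = {AcctType, Amount}, not the whole set, so Amount -> AcctType violates BCNF; decompose into {AcctType, Amount} and {Amount, Balance, Branch, BranchCity, OfficerID}.
{AcctType, Amount} has no BCNF violation.
{Amount, Balance, Branch, BranchCity, OfficerID} has no BCNF violation.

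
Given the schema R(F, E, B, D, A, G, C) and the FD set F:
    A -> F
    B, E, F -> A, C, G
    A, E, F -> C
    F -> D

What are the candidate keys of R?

{A, B, E}, {B, E, F}

{B, E} never appear on the right of any FD, so every key must include all of them.
{A, B, E}⁺ = {A, B, C, D, E, F, G}, which is every attribute, so {A, B, E} is a candidate key.
{B, E, F}⁺ = {A, B, C, D, E, F, G}, which is every attribute, so {B, E, F} is a candidate key.
Any other superkey properly contains one of these, so there are no further candidate keys.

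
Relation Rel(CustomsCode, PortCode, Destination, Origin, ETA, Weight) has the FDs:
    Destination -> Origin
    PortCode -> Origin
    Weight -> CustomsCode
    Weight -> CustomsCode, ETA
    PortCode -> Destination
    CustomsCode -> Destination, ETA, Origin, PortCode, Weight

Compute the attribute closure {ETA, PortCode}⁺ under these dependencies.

Start with {ETA, PortCode}.
PortCode -> Origin applies; add {Origin} → now {ETA, Origin, PortCode}.
PortCode -> Destination applies; add {Destination} → now {Destination, ETA, Origin, PortCode}.
No further FD applies.

{Destination, ETA, Origin, PortCode}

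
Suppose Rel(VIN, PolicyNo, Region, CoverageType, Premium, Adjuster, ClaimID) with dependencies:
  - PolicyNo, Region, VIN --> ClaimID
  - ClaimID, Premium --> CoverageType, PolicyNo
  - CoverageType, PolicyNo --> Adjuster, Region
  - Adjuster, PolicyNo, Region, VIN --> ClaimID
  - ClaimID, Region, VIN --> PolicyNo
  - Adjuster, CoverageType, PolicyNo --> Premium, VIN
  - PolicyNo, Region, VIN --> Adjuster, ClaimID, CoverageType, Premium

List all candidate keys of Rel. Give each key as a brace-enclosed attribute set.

{ClaimID, Premium}, {ClaimID, Region, VIN}, {CoverageType, PolicyNo}, {PolicyNo, Region, VIN}

{ClaimID, Premium}⁺ = {Adjuster, ClaimID, CoverageType, PolicyNo, Premium, Region, VIN}, which is every attribute, so {ClaimID, Premium} is a candidate key.
{CoverageType, PolicyNo}⁺ = {Adjuster, ClaimID, CoverageType, PolicyNo, Premium, Region, VIN}, which is every attribute, so {CoverageType, PolicyNo} is a candidate key.
{ClaimID, Region, VIN}⁺ = {Adjuster, ClaimID, CoverageType, PolicyNo, Premium, Region, VIN}, which is every attribute, so {ClaimID, Region, VIN} is a candidate key.
{PolicyNo, Region, VIN}⁺ = {Adjuster, ClaimID, CoverageType, PolicyNo, Premium, Region, VIN}, which is every attribute, so {PolicyNo, Region, VIN} is a candidate key.
Any other superkey properly contains one of these, so there are no further candidate keys.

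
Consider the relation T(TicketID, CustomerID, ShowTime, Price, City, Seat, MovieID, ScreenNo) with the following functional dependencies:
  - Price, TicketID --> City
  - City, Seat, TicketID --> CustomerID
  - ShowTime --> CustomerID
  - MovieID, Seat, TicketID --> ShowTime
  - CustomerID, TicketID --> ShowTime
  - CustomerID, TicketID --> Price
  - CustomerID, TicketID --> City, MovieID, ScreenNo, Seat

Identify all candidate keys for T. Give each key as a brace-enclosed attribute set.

{TicketID} never appears on the right of any FD, so every key must include it.
{CustomerID, TicketID}⁺ = {City, CustomerID, MovieID, Price, ScreenNo, Seat, ShowTime, TicketID}, which is every attribute, so {CustomerID, TicketID} is a candidate key.
{ShowTime, TicketID}⁺ = {City, CustomerID, MovieID, Price, ScreenNo, Seat, ShowTime, TicketID}, which is every attribute, so {ShowTime, TicketID} is a candidate key.
{City, Seat, TicketID}⁺ = {City, CustomerID, MovieID, Price, ScreenNo, Seat, ShowTime, TicketID}, which is every attribute, so {City, Seat, TicketID} is a candidate key.
{MovieID, Seat, TicketID}⁺ = {City, CustomerID, MovieID, Price, ScreenNo, Seat, ShowTime, TicketID}, which is every attribute, so {MovieID, Seat, TicketID} is a candidate key.
{Price, Seat, TicketID}⁺ = {City, CustomerID, MovieID, Price, ScreenNo, Seat, ShowTime, TicketID}, which is every attribute, so {Price, Seat, TicketID} is a candidate key.
These are minimal and exhaustive — every other superkey contains one of them.

{City, Seat, TicketID}, {CustomerID, TicketID}, {MovieID, Seat, TicketID}, {Price, Seat, TicketID}, {ShowTime, TicketID}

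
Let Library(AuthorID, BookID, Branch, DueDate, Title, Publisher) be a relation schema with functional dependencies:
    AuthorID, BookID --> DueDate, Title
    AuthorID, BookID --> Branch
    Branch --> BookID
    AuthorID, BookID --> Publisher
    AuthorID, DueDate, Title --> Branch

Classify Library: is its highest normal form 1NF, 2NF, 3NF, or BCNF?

3NF

Candidate keys: {AuthorID, BookID}, {AuthorID, Branch}, {AuthorID, DueDate, Title}. Prime attributes: {AuthorID, BookID, Branch, DueDate, Title}.
Branch --> BookID breaks BCNF: {Branch}⁺ = {BookID, Branch}, so {Branch} is not a superkey.
Its right-hand attributes {BookID} are all prime, as are those of every other non-superkey FD — the relation is in 3NF.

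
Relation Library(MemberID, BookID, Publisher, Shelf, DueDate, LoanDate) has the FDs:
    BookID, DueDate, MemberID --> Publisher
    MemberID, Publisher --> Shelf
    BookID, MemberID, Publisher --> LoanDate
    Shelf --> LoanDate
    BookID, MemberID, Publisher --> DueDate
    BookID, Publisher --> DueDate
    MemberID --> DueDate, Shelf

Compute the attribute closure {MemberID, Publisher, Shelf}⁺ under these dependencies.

Start with {MemberID, Publisher, Shelf}.
Shelf --> LoanDate applies; add {LoanDate} → now {LoanDate, MemberID, Publisher, Shelf}.
MemberID --> DueDate, Shelf applies; add {DueDate} → now {DueDate, LoanDate, MemberID, Publisher, Shelf}.
No further FD applies.

{DueDate, LoanDate, MemberID, Publisher, Shelf}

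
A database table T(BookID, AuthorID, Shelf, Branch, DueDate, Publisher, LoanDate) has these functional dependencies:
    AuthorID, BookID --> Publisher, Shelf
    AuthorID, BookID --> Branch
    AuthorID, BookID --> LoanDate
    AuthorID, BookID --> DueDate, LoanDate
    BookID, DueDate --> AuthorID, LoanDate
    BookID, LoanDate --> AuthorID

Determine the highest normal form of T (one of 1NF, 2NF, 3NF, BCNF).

BCNF

Candidate keys: {AuthorID, BookID}, {BookID, DueDate}, {BookID, LoanDate}. Prime attributes: {AuthorID, BookID, DueDate, LoanDate}.
Each dependency's left side is a superkey — BCNF holds.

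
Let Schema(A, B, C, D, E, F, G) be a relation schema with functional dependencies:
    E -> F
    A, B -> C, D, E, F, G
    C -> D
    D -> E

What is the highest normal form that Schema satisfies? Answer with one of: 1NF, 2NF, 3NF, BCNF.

2NF

Candidate key: {A, B}. Prime attributes: {A, B}.
E -> F: {E}⁺ = {E, F}, which is not all of the attributes, so the left side is not a superkey — BCNF is violated.
E -> F has non-prime {F} on the right and a non-superkey on the left, so 3NF fails.
No proper subset of a key has a non-prime attribute in its closure, so there is no partial dependency; 2NF holds.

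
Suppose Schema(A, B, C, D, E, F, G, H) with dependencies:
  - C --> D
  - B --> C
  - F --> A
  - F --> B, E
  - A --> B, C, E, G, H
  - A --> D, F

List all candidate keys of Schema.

{A}, {F}

{A}⁺ = {A, B, C, D, E, F, G, H}, which is every attribute, so {A} is a candidate key.
{F}⁺ = {A, B, C, D, E, F, G, H}, which is every attribute, so {F} is a candidate key.
No proper subset of any of these is a key, and no other minimal superkey exists.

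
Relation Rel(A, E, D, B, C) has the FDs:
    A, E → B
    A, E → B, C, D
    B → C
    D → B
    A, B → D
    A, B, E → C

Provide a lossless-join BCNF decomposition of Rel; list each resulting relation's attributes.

{A, D, E}; {B, C}; {B, D}

Candidate key of the original relation: {A, E}.
In {A, B, C, D, E}, {B} is not a superkey ({B}⁺ restricted to this set is {B, C}), so split on B → C into {B, C} and {A, B, D, E}.
{B, C}: every determinant is a superkey — BCNF.
In {A, B, D, E}, {D} is not a superkey ({D}⁺ restricted to this set is {B, D}), so split on D → B into {B, D} and {A, D, E}.
{B, D}: every determinant is a superkey — BCNF.
{A, D, E}: every determinant is a superkey — BCNF.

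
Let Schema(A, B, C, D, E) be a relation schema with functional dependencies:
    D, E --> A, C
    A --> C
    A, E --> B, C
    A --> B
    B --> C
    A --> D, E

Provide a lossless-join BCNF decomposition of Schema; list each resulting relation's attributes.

Candidate keys of the original relation: {A}, {D, E}.
Within {A, B, C, D, E}: {B}⁺ ∩ {A, B, C, D, E} = {B, C}, not the whole set, so B --> C violates BCNF; decompose into {B, C} and {A, B, D, E}.
{B, C}: every determinant is a superkey — BCNF.
{A, B, D, E}: every determinant is a superkey — BCNF.

{A, B, D, E}; {B, C}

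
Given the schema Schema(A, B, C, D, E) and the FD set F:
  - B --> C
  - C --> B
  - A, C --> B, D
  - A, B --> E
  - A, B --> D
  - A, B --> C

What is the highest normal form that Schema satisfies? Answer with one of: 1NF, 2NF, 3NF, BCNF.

3NF

Candidate keys: {A, B}, {A, C}. Prime attributes: {A, B, C}.
B --> C: {B}⁺ = {B, C}, which is not all of the attributes, so the left side is not a superkey — BCNF is violated.
Its right-hand attributes {C} are all prime, as are those of every other non-superkey FD — the relation is in 3NF.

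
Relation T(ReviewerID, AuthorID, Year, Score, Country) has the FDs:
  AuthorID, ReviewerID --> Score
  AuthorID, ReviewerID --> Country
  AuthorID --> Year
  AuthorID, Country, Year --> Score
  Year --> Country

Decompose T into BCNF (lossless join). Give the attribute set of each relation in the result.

Candidate key of the original relation: {AuthorID, ReviewerID}.
{AuthorID, Country, ReviewerID, Score, Year}: {AuthorID} determines {AuthorID, Country, Score, Year} here but is not a superkey — split on AuthorID --> Country, Score, Year, giving {AuthorID, Country, Score, Year} and {AuthorID, ReviewerID}.
{AuthorID, Country, Score, Year}: {Year} determines {Country, Year} here but is not a superkey — split on Year --> Country, giving {Country, Year} and {AuthorID, Score, Year}.
{Country, Year} has no BCNF violation.
{AuthorID, Score, Year} has no BCNF violation.
{AuthorID, ReviewerID} has no BCNF violation.

{AuthorID, ReviewerID}; {AuthorID, Score, Year}; {Country, Year}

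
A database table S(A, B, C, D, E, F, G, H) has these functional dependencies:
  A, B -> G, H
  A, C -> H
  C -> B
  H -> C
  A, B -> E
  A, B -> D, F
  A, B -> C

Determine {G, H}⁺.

{B, C, G, H}

Start with {G, H}.
H -> C applies; add {C} → now {C, G, H}.
C -> B applies; add {B} → now {B, C, G, H}.
No further FD applies.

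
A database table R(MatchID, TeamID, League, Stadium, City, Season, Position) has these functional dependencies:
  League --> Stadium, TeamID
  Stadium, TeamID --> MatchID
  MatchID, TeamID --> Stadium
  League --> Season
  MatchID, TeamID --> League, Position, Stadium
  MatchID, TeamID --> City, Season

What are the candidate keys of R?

{League}, {MatchID, TeamID}, {Stadium, TeamID}

{League}⁺ = {City, League, MatchID, Position, Season, Stadium, TeamID} — all of the relation — so {League} is a candidate key.
{MatchID, TeamID}⁺ = {City, League, MatchID, Position, Season, Stadium, TeamID} — all of the relation — so {MatchID, TeamID} is a candidate key.
{Stadium, TeamID}⁺ = {City, League, MatchID, Position, Season, Stadium, TeamID} — all of the relation — so {Stadium, TeamID} is a candidate key.
These are minimal and exhaustive — every other superkey contains one of them.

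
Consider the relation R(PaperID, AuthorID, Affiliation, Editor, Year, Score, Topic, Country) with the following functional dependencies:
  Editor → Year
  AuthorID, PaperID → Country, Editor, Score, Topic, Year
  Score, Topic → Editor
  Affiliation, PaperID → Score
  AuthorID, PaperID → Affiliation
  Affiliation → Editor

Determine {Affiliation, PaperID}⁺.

Start with {Affiliation, PaperID}.
Affiliation, PaperID → Score applies; add {Score} → now {Affiliation, PaperID, Score}.
Affiliation → Editor applies; add {Editor} → now {Affiliation, Editor, PaperID, Score}.
Editor → Year applies; add {Year} → now {Affiliation, Editor, PaperID, Score, Year}.
No further FD applies.

{Affiliation, Editor, PaperID, Score, Year}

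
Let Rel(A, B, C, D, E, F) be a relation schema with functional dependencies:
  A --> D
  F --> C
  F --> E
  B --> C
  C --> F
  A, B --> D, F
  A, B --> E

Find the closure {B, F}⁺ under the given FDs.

Start with {B, F}.
F --> C applies; add {C} → now {B, C, F}.
F --> E applies; add {E} → now {B, C, E, F}.
No further FD applies.

{B, C, E, F}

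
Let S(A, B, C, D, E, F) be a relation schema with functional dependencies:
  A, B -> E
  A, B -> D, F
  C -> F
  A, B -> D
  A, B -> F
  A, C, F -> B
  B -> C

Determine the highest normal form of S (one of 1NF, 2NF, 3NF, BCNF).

Candidate keys: {A, B}, {A, C}. Prime attributes: {A, B, C}.
For C -> F we have {C}⁺ = {C, F}; {C} is not a superkey, so BCNF fails.
C -> F determines the non-prime attribute {F} from a non-superkey — 3NF is violated.
Since {B} ⊂ {A, B} and {B}⁺ ⊇ {F} with {F} non-prime, there is a partial dependency; 2NF fails.

1NF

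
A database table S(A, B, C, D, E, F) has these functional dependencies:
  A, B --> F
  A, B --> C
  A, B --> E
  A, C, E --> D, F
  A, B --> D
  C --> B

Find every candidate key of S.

{A} never appears on the right of any FD, so every key must include it.
{A, B}⁺ = {A, B, C, D, E, F} — all of the relation — so {A, B} is a candidate key.
{A, C}⁺ = {A, B, C, D, E, F} — all of the relation — so {A, C} is a candidate key.
Any other superkey properly contains one of these, so there are no further candidate keys.

{A, B}, {A, C}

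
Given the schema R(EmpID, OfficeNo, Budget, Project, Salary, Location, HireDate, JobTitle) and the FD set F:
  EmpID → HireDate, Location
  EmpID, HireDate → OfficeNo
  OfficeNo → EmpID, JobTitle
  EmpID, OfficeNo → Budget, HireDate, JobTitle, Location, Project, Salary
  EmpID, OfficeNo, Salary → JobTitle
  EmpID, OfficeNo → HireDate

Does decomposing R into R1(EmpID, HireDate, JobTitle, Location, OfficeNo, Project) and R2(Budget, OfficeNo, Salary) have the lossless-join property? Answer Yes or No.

R1 ∩ R2 = {OfficeNo}; its closure under F is {Budget, EmpID, HireDate, JobTitle, Location, OfficeNo, Project, Salary}.
R1 is contained in that closure, so R1 ∩ R2 → R1 holds and the join is lossless.

Yes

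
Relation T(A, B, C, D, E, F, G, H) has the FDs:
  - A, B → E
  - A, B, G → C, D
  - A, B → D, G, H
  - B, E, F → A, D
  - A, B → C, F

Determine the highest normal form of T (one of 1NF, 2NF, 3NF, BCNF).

Candidate keys: {A, B}, {B, E, F}. Prime attributes: {A, B, E, F}.
Each dependency's left side is a superkey — BCNF holds.

BCNF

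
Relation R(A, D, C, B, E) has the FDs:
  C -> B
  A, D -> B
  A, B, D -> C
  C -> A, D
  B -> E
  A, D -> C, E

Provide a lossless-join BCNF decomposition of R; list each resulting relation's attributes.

{A, B, C, D}; {B, E}

Candidate keys of the original relation: {A, D}, {C}.
{A, B, C, D, E}: {B} determines {B, E} here but is not a superkey — split on B -> E, giving {B, E} and {A, B, C, D}.
{B, E} is in BCNF.
{A, B, C, D} is in BCNF.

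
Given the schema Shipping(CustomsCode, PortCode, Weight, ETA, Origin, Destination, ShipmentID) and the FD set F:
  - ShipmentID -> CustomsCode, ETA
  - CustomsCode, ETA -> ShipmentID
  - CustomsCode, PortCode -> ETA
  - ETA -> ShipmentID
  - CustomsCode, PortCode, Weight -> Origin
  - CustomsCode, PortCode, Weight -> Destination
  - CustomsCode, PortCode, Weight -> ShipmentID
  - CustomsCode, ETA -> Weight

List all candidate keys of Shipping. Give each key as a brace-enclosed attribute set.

{CustomsCode, PortCode}, {ETA, PortCode}, {PortCode, ShipmentID}

No FD produces {PortCode}, so it must be in every candidate key.
{CustomsCode, PortCode} is a candidate key since {CustomsCode, PortCode}⁺ = {CustomsCode, Destination, ETA, Origin, PortCode, ShipmentID, Weight} covers every attribute.
{ETA, PortCode} is a candidate key since {ETA, PortCode}⁺ = {CustomsCode, Destination, ETA, Origin, PortCode, ShipmentID, Weight} covers every attribute.
{PortCode, ShipmentID} is a candidate key since {PortCode, ShipmentID}⁺ = {CustomsCode, Destination, ETA, Origin, PortCode, ShipmentID, Weight} covers every attribute.
No proper subset of any of these is a key, and no other minimal superkey exists.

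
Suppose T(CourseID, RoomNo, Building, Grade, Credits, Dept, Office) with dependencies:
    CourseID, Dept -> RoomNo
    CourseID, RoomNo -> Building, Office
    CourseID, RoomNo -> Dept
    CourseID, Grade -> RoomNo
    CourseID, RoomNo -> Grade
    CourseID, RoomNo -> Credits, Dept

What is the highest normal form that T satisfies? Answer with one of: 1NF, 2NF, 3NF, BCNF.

BCNF

Candidate keys: {CourseID, Dept}, {CourseID, Grade}, {CourseID, RoomNo}. Prime attributes: {CourseID, Dept, Grade, RoomNo}.
The left-hand side of every FD is a superkey, so BCNF is satisfied.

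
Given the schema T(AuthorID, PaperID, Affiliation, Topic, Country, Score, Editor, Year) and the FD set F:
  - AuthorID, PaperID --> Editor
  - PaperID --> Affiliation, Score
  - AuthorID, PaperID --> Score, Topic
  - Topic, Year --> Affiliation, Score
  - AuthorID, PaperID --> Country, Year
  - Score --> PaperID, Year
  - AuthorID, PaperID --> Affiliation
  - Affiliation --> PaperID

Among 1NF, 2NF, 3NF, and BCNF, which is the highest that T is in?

Candidate keys: {Affiliation, AuthorID}, {AuthorID, PaperID}, {AuthorID, Score}, {AuthorID, Topic, Year}. Prime attributes: {Affiliation, AuthorID, PaperID, Score, Topic, Year}.
PaperID --> Affiliation, Score: {PaperID}⁺ = {Affiliation, PaperID, Score, Year}, which is not all of the attributes, so the left side is not a superkey — BCNF is violated.
Its right-hand attributes {Affiliation, Score} are all prime, as are those of every other non-superkey FD — the relation is in 3NF.

3NF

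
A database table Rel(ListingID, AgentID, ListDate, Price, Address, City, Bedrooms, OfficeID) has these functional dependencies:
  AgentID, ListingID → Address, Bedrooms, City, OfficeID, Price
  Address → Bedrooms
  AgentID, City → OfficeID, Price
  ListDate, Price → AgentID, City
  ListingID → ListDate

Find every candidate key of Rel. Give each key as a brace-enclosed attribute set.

No FD produces {ListingID}, so it must be in every candidate key.
{AgentID, ListingID}⁺ = {Address, AgentID, Bedrooms, City, ListDate, ListingID, OfficeID, Price}, which is every attribute, so {AgentID, ListingID} is a candidate key.
{ListingID, Price}⁺ = {Address, AgentID, Bedrooms, City, ListDate, ListingID, OfficeID, Price}, which is every attribute, so {ListingID, Price} is a candidate key.
No proper subset of any of these is a key, and no other minimal superkey exists.

{AgentID, ListingID}, {ListingID, Price}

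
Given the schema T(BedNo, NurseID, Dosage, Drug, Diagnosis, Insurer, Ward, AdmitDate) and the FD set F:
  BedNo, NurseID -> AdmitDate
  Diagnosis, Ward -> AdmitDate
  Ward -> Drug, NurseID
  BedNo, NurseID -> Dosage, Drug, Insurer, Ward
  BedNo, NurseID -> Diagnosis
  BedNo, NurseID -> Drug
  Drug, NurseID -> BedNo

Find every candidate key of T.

{BedNo, NurseID}, {Drug, NurseID}, {Ward}

{Ward}⁺ = {AdmitDate, BedNo, Diagnosis, Dosage, Drug, Insurer, NurseID, Ward} — all of the relation — so {Ward} is a candidate key.
{BedNo, NurseID}⁺ = {AdmitDate, BedNo, Diagnosis, Dosage, Drug, Insurer, NurseID, Ward} — all of the relation — so {BedNo, NurseID} is a candidate key.
{Drug, NurseID}⁺ = {AdmitDate, BedNo, Diagnosis, Dosage, Drug, Insurer, NurseID, Ward} — all of the relation — so {Drug, NurseID} is a candidate key.
No proper subset of any of these is a key, and no other minimal superkey exists.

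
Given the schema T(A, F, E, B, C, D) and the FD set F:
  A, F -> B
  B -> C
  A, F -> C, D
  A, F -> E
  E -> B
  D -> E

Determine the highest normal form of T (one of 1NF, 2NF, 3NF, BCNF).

Candidate key: {A, F}. Prime attributes: {A, F}.
B -> C breaks BCNF: {B}⁺ = {B, C}, so {B} is not a superkey.
B -> C determines the non-prime attribute {C} from a non-superkey — 3NF is violated.
No proper subset of a key has a non-prime attribute in its closure, so there is no partial dependency; 2NF holds.

2NF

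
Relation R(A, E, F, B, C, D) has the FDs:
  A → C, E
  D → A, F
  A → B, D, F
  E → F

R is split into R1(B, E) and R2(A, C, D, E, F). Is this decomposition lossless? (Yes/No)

No

R1 ∩ R2 = {E}; its closure under F is {E, F}.
R1 ⊄ {E, F} and R2 ⊄ {E, F}, so the split is lossy.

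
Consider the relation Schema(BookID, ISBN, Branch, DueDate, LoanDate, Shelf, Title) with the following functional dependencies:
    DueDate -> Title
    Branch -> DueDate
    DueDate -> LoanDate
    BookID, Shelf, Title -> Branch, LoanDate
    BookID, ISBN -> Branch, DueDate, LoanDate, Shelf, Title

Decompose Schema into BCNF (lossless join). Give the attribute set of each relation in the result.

Candidate key of the original relation: {BookID, ISBN}.
{BookID, Branch, DueDate, ISBN, LoanDate, Shelf, Title}: {DueDate} determines {DueDate, LoanDate, Title} here but is not a superkey — split on DueDate -> LoanDate, Title, giving {DueDate, LoanDate, Title} and {BookID, Branch, DueDate, ISBN, Shelf}.
{DueDate, LoanDate, Title} has no BCNF violation.
{BookID, Branch, DueDate, ISBN, Shelf}: {Branch} determines {Branch, DueDate} here but is not a superkey — split on Branch -> DueDate, giving {Branch, DueDate} and {BookID, Branch, ISBN, Shelf}.
{Branch, DueDate} has no BCNF violation.
{BookID, Branch, ISBN, Shelf} has no BCNF violation.

{BookID, Branch, ISBN, Shelf}; {Branch, DueDate}; {DueDate, LoanDate, Title}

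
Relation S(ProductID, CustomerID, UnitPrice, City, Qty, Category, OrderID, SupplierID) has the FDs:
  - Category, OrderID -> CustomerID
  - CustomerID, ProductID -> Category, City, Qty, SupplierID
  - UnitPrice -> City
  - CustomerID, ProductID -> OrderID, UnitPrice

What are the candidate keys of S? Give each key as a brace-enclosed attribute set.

{Category, OrderID, ProductID}, {CustomerID, ProductID}

No FD produces {ProductID}, so it must be in every candidate key.
Closure of {CustomerID, ProductID} is {Category, City, CustomerID, OrderID, ProductID, Qty, SupplierID, UnitPrice}, the whole schema; {CustomerID, ProductID} is a candidate key.
Closure of {Category, OrderID, ProductID} is {Category, City, CustomerID, OrderID, ProductID, Qty, SupplierID, UnitPrice}, the whole schema; {Category, OrderID, ProductID} is a candidate key.
Any other superkey properly contains one of these, so there are no further candidate keys.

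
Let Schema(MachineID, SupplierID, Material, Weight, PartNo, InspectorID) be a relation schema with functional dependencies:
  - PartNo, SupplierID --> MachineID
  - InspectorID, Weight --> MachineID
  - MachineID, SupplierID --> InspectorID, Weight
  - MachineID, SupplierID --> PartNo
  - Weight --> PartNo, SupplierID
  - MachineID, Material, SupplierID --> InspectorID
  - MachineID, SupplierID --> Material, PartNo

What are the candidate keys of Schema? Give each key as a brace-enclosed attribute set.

{Weight}⁺ = {InspectorID, MachineID, Material, PartNo, SupplierID, Weight}, which is every attribute, so {Weight} is a candidate key.
{MachineID, SupplierID}⁺ = {InspectorID, MachineID, Material, PartNo, SupplierID, Weight}, which is every attribute, so {MachineID, SupplierID} is a candidate key.
{PartNo, SupplierID}⁺ = {InspectorID, MachineID, Material, PartNo, SupplierID, Weight}, which is every attribute, so {PartNo, SupplierID} is a candidate key.
No proper subset of any of these is a key, and no other minimal superkey exists.

{MachineID, SupplierID}, {PartNo, SupplierID}, {Weight}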